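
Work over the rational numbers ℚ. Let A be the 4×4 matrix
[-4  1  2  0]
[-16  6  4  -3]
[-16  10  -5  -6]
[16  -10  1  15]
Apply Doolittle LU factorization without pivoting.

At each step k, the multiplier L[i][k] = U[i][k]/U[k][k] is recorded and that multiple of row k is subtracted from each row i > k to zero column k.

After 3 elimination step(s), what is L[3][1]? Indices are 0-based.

L[3][1] = -3

k=0: U[0][0]=-4
  eliminate (1,0): mult=4, new row 1: (0, 2, -4, -3); set L[1][0]=4
  eliminate (2,0): mult=4, new row 2: (0, 6, -13, -6); set L[2][0]=4
  eliminate (3,0): mult=-4, new row 3: (0, -6, 9, 15); set L[3][0]=-4
k=1: U[1][1]=2
  eliminate (2,1): mult=3, new row 2: (0, 0, -1, 3); set L[2][1]=3
  eliminate (3,1): mult=-3, new row 3: (0, 0, -3, 6); set L[3][1]=-3
k=2: U[2][2]=-1
  eliminate (3,2): mult=3, new row 3: (0, 0, 0, -3); set L[3][2]=3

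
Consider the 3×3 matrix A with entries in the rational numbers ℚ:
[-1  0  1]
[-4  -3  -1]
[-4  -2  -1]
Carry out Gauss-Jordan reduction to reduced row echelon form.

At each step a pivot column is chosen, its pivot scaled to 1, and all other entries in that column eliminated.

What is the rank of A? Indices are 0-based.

[1] R0 /= -1  ⇒  (1, 0, -1)
     R1 -= -4·R0  ⇒  (0, -3, -5)
     R2 -= -4·R0  ⇒  (0, -2, -5)
[2] R1 /= -3  ⇒  (0, 1, 5/3)
     R2 -= -2·R1  ⇒  (0, 0, -5/3)
[3] R2 /= -5/3  ⇒  (0, 0, 1)
     R0 -= -1·R2  ⇒  (1, 0, 0)
     R1 -= 5/3·R2  ⇒  (0, 1, 0)

rank = 3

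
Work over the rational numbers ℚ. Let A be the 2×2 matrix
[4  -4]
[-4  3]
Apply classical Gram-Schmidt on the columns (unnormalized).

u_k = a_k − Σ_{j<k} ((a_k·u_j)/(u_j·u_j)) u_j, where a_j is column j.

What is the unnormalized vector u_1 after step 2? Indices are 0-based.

u_1 = (-1/2, -1/2)

Step 1: u_0 = a_0 = (4, -4).
Step 2: u_1 = a_1 − (-7/8)·u_0 = (-1/2, -1/2).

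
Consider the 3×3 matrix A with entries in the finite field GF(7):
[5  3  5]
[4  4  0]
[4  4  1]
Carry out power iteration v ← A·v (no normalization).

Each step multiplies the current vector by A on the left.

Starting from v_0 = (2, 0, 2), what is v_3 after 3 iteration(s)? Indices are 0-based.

v_3 = (3, 3, 6)

v_0 = (2, 0, 2).
v_1 = A·v_0 = (6, 1, 3).
v_2 = A·v_1 = (6, 0, 3).
v_3 = A·v_2 = (3, 3, 6).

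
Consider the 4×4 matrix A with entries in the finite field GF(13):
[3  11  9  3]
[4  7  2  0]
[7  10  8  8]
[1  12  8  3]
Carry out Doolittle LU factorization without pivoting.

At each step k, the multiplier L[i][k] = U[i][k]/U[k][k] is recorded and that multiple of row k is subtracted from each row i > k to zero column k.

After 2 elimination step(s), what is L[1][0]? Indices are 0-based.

Step 1: pivot at (0,0) is 3.
  row1 ← row1 − (10)·row0  ⇒  L[1][0]=10, U row1=(0, 1, 3, 9)
  row2 ← row2 − (11)·row0  ⇒  L[2][0]=11, U row2=(0, 6, 0, 1)
  row3 ← row3 − (9)·row0  ⇒  L[3][0]=9, U row3=(0, 4, 5, 2)
Step 2: pivot at (1,1) is 1.
  row2 ← row2 − (6)·row1  ⇒  L[2][1]=6, U row2=(0, 0, 8, 12)
  row3 ← row3 − (4)·row1  ⇒  L[3][1]=4, U row3=(0, 0, 6, 5)

L[1][0] = 10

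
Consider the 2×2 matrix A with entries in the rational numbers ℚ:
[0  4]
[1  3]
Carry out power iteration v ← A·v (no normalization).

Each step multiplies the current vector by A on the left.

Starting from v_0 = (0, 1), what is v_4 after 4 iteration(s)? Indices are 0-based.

v_0 = (0, 1).
v_1 = A·v_0 = (4, 3).
v_2 = A·v_1 = (12, 13).
v_3 = A·v_2 = (52, 51).
v_4 = A·v_3 = (204, 205).

v_4 = (204, 205)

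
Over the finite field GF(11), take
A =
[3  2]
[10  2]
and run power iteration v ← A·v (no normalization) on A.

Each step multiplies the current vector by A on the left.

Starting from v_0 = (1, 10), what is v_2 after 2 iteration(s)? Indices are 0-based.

v_2 = (8, 4)

v_0 = (1, 10).
v_1 = A·v_0 = (1, 8).
v_2 = A·v_1 = (8, 4).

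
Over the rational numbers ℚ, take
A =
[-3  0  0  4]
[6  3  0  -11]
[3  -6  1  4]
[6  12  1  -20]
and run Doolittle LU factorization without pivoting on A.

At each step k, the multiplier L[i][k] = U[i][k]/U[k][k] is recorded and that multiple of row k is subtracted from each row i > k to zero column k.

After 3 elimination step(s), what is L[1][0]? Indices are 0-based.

[col 0] pivot -3
  R1 -= -2*R0 → (0, 3, 0, -3)  (L[1][0] := -2)
  R2 -= -1*R0 → (0, -6, 1, 8)  (L[2][0] := -1)
  R3 -= -2*R0 → (0, 12, 1, -12)  (L[3][0] := -2)
[col 1] pivot 3
  R2 -= -2*R1 → (0, 0, 1, 2)  (L[2][1] := -2)
  R3 -= 4*R1 → (0, 0, 1, 0)  (L[3][1] := 4)
[col 2] pivot 1
  R3 -= 1*R2 → (0, 0, 0, -2)  (L[3][2] := 1)

L[1][0] = -2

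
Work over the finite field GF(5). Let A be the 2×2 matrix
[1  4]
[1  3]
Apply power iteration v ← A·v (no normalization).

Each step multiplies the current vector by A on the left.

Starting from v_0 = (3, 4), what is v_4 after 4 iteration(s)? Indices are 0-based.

v_0 = (3, 4).
v_1 = A·v_0 = (4, 0).
v_2 = A·v_1 = (4, 4).
v_3 = A·v_2 = (0, 1).
v_4 = A·v_3 = (4, 3).

v_4 = (4, 3)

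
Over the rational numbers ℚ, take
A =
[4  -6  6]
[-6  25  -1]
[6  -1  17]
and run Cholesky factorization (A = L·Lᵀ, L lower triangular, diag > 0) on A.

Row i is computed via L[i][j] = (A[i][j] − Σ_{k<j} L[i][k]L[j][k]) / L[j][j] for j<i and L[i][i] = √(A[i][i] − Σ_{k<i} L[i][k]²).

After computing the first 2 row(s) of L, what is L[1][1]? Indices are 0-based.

Step 1: L[0][0] = √(4) = 2.
  L[1][0] = (-6) / L[0][0] = -3.
Step 2: L[1][1] = √(16) = 4.

L[1][1] = 4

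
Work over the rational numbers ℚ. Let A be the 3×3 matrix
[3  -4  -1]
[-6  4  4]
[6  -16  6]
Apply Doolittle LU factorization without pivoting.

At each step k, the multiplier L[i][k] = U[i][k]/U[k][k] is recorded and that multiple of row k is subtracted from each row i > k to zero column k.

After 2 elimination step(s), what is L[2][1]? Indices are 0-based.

L[2][1] = 2

k=0: U[0][0]=3
  eliminate (1,0): mult=-2, new row 1: (0, -4, 2); set L[1][0]=-2
  eliminate (2,0): mult=2, new row 2: (0, -8, 8); set L[2][0]=2
k=1: U[1][1]=-4
  eliminate (2,1): mult=2, new row 2: (0, 0, 4); set L[2][1]=2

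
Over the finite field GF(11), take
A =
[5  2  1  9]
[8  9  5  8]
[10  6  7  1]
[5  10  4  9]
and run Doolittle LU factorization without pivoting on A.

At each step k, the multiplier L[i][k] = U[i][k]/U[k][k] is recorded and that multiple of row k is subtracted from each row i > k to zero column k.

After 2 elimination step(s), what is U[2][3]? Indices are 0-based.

Step 1: pivot at (0,0) is 5.
  row1 ← row1 − (6)·row0  ⇒  L[1][0]=6, U row1=(0, 8, 10, 9)
  row2 ← row2 − (2)·row0  ⇒  L[2][0]=2, U row2=(0, 2, 5, 5)
  row3 ← row3 − (1)·row0  ⇒  L[3][0]=1, U row3=(0, 8, 3, 0)
Step 2: pivot at (1,1) is 8.
  row2 ← row2 − (3)·row1  ⇒  L[2][1]=3, U row2=(0, 0, 8, 0)
  row3 ← row3 − (1)·row1  ⇒  L[3][1]=1, U row3=(0, 0, 4, 2)

U[2][3] = 0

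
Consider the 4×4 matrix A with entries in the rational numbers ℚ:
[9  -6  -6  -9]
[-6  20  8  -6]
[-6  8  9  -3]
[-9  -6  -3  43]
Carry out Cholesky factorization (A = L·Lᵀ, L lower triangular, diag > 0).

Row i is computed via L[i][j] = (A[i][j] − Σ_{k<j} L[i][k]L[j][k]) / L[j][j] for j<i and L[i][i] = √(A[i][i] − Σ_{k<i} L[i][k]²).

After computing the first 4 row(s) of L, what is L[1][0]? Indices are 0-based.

L[1][0] = -2

Step 1: L[0][0] = √(9) = 3.
  L[1][0] = (-6) / L[0][0] = -2.
Step 2: L[1][1] = √(16) = 4.
  L[2][0] = (-6) / L[0][0] = -2.
  L[2][1] = (4) / L[1][1] = 1.
Step 3: L[2][2] = √(4) = 2.
  L[3][0] = (-9) / L[0][0] = -3.
  L[3][1] = (-12) / L[1][1] = -3.
  L[3][2] = (-6) / L[2][2] = -3.
Step 4: L[3][3] = √(16) = 4.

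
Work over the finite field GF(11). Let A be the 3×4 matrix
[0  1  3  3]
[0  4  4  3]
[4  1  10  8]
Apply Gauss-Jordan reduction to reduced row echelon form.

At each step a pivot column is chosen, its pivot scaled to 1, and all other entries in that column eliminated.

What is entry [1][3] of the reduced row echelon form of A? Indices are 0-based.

M[1][3] = 1

step 1: exchange rows 0,2
step 1: normalize row 0 (÷4) = (1, 3, 8, 2)
step 2: normalize row 1 (÷4) = (0, 1, 1, 9)
  row 0: subtract 3×row1 = (1, 0, 5, 8)
  row 2: subtract 1×row1 = (0, 0, 2, 5)
step 3: normalize row 2 (÷2) = (0, 0, 1, 8)
  row 0: subtract 5×row2 = (1, 0, 0, 1)
  row 1: subtract 1×row2 = (0, 1, 0, 1)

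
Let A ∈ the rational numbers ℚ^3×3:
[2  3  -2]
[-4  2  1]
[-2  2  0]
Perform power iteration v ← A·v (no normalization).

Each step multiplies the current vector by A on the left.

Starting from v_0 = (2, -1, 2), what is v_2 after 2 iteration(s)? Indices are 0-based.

v_0 = (2, -1, 2).
v_1 = A·v_0 = (-3, -8, -6).
v_2 = A·v_1 = (-18, -10, -10).

v_2 = (-18, -10, -10)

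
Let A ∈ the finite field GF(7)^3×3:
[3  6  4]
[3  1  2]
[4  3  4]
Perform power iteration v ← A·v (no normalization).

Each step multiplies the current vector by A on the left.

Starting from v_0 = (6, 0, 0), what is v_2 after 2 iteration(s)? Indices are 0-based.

v_0 = (6, 0, 0).
v_1 = A·v_0 = (4, 4, 3).
v_2 = A·v_1 = (6, 1, 5).

v_2 = (6, 1, 5)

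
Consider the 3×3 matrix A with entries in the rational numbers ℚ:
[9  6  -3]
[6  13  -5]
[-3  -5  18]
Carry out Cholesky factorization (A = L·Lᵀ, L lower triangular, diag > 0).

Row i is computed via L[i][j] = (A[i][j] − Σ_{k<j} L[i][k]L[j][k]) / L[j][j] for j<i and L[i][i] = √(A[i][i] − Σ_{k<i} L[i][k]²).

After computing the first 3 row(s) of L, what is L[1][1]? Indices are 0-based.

L[1][1] = 3

Step 1: L[0][0] = √(9) = 3.
  L[1][0] = (6) / L[0][0] = 2.
Step 2: L[1][1] = √(9) = 3.
  L[2][0] = (-3) / L[0][0] = -1.
  L[2][1] = (-3) / L[1][1] = -1.
Step 3: L[2][2] = √(16) = 4.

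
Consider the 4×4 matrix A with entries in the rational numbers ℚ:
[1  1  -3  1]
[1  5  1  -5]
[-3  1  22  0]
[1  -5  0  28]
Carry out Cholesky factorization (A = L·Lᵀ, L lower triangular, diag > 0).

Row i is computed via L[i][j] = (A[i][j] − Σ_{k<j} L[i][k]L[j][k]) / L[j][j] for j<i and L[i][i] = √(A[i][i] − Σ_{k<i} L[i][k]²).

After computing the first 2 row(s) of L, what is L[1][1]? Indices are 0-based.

Step 1: L[0][0] = √(1) = 1.
  L[1][0] = (1) / L[0][0] = 1.
Step 2: L[1][1] = √(4) = 2.

L[1][1] = 2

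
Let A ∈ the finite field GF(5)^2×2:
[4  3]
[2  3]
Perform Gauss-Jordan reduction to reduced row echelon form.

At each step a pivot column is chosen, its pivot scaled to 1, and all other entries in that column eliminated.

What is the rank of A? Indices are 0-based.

step 1: normalize row 0 (÷4) = (1, 2)
  row 1: subtract 2×row0 = (0, 4)
step 2: normalize row 1 (÷4) = (0, 1)
  row 0: subtract 2×row1 = (1, 0)

rank = 2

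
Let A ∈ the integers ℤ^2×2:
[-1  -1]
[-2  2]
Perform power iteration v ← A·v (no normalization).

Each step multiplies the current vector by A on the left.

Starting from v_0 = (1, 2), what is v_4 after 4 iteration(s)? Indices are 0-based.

v_4 = (-7, 58)

v_0 = (1, 2).
v_1 = A·v_0 = (-3, 2).
v_2 = A·v_1 = (1, 10).
v_3 = A·v_2 = (-11, 18).
v_4 = A·v_3 = (-7, 58).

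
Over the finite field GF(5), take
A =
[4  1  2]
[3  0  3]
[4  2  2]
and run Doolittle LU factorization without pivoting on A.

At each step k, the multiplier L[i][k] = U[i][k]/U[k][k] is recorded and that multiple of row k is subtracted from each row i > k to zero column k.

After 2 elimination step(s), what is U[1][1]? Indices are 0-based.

[col 0] pivot 4
  R1 -= 2*R0 → (0, 3, 4)  (L[1][0] := 2)
  R2 -= 1*R0 → (0, 1, 0)  (L[2][0] := 1)
[col 1] pivot 3
  R2 -= 2*R1 → (0, 0, 2)  (L[2][1] := 2)

U[1][1] = 3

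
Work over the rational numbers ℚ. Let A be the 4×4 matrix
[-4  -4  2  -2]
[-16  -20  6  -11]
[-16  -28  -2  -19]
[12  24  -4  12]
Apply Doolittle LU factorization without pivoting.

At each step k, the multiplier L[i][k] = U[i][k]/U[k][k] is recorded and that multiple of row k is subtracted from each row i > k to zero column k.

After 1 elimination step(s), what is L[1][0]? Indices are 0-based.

L[1][0] = 4

k=0: U[0][0]=-4
  eliminate (1,0): mult=4, new row 1: (0, -4, -2, -3); set L[1][0]=4
  eliminate (2,0): mult=4, new row 2: (0, -12, -10, -11); set L[2][0]=4
  eliminate (3,0): mult=-3, new row 3: (0, 12, 2, 6); set L[3][0]=-3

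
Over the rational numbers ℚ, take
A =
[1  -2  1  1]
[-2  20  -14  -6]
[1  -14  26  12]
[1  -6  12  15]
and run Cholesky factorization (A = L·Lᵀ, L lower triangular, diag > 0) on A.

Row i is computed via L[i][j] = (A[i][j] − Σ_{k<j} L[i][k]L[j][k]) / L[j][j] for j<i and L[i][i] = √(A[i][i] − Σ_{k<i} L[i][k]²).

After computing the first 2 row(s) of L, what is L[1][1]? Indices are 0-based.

L[1][1] = 4

Step 1: L[0][0] = √(1) = 1.
  L[1][0] = (-2) / L[0][0] = -2.
Step 2: L[1][1] = √(16) = 4.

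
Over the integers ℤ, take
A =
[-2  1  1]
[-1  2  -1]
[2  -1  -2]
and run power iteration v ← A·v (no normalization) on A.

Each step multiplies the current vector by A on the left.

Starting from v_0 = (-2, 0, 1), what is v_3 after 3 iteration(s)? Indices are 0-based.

v_0 = (-2, 0, 1).
v_1 = A·v_0 = (5, 1, -6).
v_2 = A·v_1 = (-15, 3, 21).
v_3 = A·v_2 = (54, 0, -75).

v_3 = (54, 0, -75)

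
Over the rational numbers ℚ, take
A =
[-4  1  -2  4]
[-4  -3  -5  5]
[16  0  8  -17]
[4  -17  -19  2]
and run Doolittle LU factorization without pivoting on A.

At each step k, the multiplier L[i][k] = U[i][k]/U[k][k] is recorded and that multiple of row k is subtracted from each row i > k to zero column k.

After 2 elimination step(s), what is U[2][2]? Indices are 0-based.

k=0: U[0][0]=-4
  eliminate (1,0): mult=1, new row 1: (0, -4, -3, 1); set L[1][0]=1
  eliminate (2,0): mult=-4, new row 2: (0, 4, 0, -1); set L[2][0]=-4
  eliminate (3,0): mult=-1, new row 3: (0, -16, -21, 6); set L[3][0]=-1
k=1: U[1][1]=-4
  eliminate (2,1): mult=-1, new row 2: (0, 0, -3, 0); set L[2][1]=-1
  eliminate (3,1): mult=4, new row 3: (0, 0, -9, 2); set L[3][1]=4

U[2][2] = -3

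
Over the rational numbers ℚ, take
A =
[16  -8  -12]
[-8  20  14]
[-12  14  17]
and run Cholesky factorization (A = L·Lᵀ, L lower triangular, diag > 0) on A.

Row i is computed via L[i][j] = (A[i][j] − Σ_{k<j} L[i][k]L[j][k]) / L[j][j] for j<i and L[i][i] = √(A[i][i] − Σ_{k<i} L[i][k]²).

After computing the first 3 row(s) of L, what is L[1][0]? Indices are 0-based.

L[1][0] = -2

Step 1: L[0][0] = √(16) = 4.
  L[1][0] = (-8) / L[0][0] = -2.
Step 2: L[1][1] = √(16) = 4.
  L[2][0] = (-12) / L[0][0] = -3.
  L[2][1] = (8) / L[1][1] = 2.
Step 3: L[2][2] = √(4) = 2.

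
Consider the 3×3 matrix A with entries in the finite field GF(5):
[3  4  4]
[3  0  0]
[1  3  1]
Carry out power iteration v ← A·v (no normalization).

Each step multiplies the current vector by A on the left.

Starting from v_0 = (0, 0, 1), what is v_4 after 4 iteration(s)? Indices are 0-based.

v_4 = (3, 3, 2)

v_0 = (0, 0, 1).
v_1 = A·v_0 = (4, 0, 1).
v_2 = A·v_1 = (1, 2, 0).
v_3 = A·v_2 = (1, 3, 2).
v_4 = A·v_3 = (3, 3, 2).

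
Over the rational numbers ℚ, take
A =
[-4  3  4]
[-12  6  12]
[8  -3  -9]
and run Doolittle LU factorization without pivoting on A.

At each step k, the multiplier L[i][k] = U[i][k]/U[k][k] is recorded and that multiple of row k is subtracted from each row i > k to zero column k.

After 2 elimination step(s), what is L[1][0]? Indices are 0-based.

L[1][0] = 3

Step 1: pivot at (0,0) is -4.
  row1 ← row1 − (3)·row0  ⇒  L[1][0]=3, U row1=(0, -3, 0)
  row2 ← row2 − (-2)·row0  ⇒  L[2][0]=-2, U row2=(0, 3, -1)
Step 2: pivot at (1,1) is -3.
  row2 ← row2 − (-1)·row1  ⇒  L[2][1]=-1, U row2=(0, 0, -1)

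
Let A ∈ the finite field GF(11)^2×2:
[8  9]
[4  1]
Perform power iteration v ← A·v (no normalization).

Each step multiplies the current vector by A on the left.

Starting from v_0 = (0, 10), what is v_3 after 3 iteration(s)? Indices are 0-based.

v_0 = (0, 10).
v_1 = A·v_0 = (2, 10).
v_2 = A·v_1 = (7, 7).
v_3 = A·v_2 = (9, 2).

v_3 = (9, 2)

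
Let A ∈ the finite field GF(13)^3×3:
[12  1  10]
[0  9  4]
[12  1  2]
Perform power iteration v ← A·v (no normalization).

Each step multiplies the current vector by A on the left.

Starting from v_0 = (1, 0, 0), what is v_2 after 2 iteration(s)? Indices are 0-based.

v_2 = (4, 9, 12)

v_0 = (1, 0, 0).
v_1 = A·v_0 = (12, 0, 12).
v_2 = A·v_1 = (4, 9, 12).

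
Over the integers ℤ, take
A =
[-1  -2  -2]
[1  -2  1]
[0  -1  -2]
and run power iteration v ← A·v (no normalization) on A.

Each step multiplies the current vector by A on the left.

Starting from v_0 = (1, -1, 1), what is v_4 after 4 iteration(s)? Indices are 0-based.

v_4 = (-83, 17, -41)

v_0 = (1, -1, 1).
v_1 = A·v_0 = (-1, 4, -1).
v_2 = A·v_1 = (-5, -10, -2).
v_3 = A·v_2 = (29, 13, 14).
v_4 = A·v_3 = (-83, 17, -41).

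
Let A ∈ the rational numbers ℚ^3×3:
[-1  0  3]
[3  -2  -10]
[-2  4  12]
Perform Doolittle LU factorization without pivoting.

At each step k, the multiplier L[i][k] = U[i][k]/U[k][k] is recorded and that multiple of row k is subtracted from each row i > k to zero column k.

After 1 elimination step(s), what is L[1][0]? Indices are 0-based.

L[1][0] = -3

[col 0] pivot -1
  R1 -= -3*R0 → (0, -2, -1)  (L[1][0] := -3)
  R2 -= 2*R0 → (0, 4, 6)  (L[2][0] := 2)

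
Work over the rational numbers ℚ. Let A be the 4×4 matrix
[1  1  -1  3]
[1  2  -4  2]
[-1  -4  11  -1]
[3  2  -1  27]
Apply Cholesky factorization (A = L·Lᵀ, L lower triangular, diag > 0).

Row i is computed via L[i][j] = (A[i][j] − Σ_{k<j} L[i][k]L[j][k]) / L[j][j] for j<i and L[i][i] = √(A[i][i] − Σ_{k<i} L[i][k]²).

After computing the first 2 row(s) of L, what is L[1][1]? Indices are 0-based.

Step 1: L[0][0] = √(1) = 1.
  L[1][0] = (1) / L[0][0] = 1.
Step 2: L[1][1] = √(1) = 1.

L[1][1] = 1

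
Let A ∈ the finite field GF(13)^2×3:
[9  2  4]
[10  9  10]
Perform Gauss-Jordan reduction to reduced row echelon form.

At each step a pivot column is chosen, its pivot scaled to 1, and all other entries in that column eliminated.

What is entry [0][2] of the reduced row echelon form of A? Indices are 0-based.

pivot(0,0)=9: scale R0 → (1, 6, 12)
  clear (1,0): R1 −= (10)R0 → (0, 1, 7)
pivot(1,1)=1: scale R1 → (0, 1, 7)
  clear (0,1): R0 −= (6)R1 → (1, 0, 9)

M[0][2] = 9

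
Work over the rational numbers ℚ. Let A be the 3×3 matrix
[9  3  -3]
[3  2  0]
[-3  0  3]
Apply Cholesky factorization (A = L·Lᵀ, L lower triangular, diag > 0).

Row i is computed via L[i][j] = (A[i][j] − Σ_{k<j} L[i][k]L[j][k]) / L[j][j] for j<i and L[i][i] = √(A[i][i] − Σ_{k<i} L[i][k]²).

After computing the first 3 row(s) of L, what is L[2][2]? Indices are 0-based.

Step 1: L[0][0] = √(9) = 3.
  L[1][0] = (3) / L[0][0] = 1.
Step 2: L[1][1] = √(1) = 1.
  L[2][0] = (-3) / L[0][0] = -1.
  L[2][1] = (1) / L[1][1] = 1.
Step 3: L[2][2] = √(1) = 1.

L[2][2] = 1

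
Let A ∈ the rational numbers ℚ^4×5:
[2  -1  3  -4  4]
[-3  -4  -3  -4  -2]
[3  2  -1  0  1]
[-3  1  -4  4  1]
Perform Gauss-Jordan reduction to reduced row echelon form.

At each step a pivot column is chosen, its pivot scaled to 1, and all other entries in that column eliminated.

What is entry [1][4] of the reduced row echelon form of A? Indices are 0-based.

pivot(0,0)=2: scale R0 → (1, -1/2, 3/2, -2, 2)
  clear (1,0): R1 −= (-3)R0 → (0, -11/2, 3/2, -10, 4)
  clear (2,0): R2 −= (3)R0 → (0, 7/2, -11/2, 6, -5)
  clear (3,0): R3 −= (-3)R0 → (0, -1/2, 1/2, -2, 7)
pivot(1,1)=-11/2: scale R1 → (0, 1, -3/11, 20/11, -8/11)
  clear (0,1): R0 −= (-1/2)R1 → (1, 0, 15/11, -12/11, 18/11)
  clear (2,1): R2 −= (7/2)R1 → (0, 0, -50/11, -4/11, -27/11)
  clear (3,1): R3 −= (-1/2)R1 → (0, 0, 4/11, -12/11, 73/11)
pivot(2,2)=-50/11: scale R2 → (0, 0, 1, 2/25, 27/50)
  clear (0,2): R0 −= (15/11)R2 → (1, 0, 0, -6/5, 9/10)
  clear (1,2): R1 −= (-3/11)R2 → (0, 1, 0, 46/25, -29/50)
  clear (3,2): R3 −= (4/11)R2 → (0, 0, 0, -28/25, 161/25)
pivot(3,3)=-28/25: scale R3 → (0, 0, 0, 1, -23/4)
  clear (0,3): R0 −= (-6/5)R3 → (1, 0, 0, 0, -6)
  clear (1,3): R1 −= (46/25)R3 → (0, 1, 0, 0, 10)
  clear (2,3): R2 −= (2/25)R3 → (0, 0, 1, 0, 1)

M[1][4] = 10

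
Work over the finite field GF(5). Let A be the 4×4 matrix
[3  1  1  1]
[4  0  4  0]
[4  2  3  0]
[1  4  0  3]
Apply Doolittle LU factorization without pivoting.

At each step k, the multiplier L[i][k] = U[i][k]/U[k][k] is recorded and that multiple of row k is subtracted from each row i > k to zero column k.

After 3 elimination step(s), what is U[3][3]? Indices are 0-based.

U[3][3] = 2

[col 0] pivot 3
  R1 -= 3*R0 → (0, 2, 1, 2)  (L[1][0] := 3)
  R2 -= 3*R0 → (0, 4, 0, 2)  (L[2][0] := 3)
  R3 -= 2*R0 → (0, 2, 3, 1)  (L[3][0] := 2)
[col 1] pivot 2
  R2 -= 2*R1 → (0, 0, 3, 3)  (L[2][1] := 2)
  R3 -= 1*R1 → (0, 0, 2, 4)  (L[3][1] := 1)
[col 2] pivot 3
  R3 -= 4*R2 → (0, 0, 0, 2)  (L[3][2] := 4)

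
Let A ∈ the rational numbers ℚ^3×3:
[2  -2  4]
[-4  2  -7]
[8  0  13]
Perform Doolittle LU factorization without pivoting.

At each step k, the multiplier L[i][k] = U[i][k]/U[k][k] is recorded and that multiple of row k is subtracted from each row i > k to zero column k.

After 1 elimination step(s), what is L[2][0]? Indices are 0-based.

L[2][0] = 4

k=0: U[0][0]=2
  eliminate (1,0): mult=-2, new row 1: (0, -2, 1); set L[1][0]=-2
  eliminate (2,0): mult=4, new row 2: (0, 8, -3); set L[2][0]=4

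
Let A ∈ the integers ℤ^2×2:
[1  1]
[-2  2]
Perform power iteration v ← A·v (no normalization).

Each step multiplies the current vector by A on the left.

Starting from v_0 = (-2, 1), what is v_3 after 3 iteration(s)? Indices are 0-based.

v_0 = (-2, 1).
v_1 = A·v_0 = (-1, 6).
v_2 = A·v_1 = (5, 14).
v_3 = A·v_2 = (19, 18).

v_3 = (19, 18)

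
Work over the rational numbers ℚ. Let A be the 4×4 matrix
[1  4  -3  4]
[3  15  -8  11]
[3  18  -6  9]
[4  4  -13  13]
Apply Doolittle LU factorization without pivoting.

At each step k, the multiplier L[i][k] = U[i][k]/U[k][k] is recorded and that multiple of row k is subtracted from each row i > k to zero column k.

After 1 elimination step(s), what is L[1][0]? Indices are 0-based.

L[1][0] = 3

k=0: U[0][0]=1
  eliminate (1,0): mult=3, new row 1: (0, 3, 1, -1); set L[1][0]=3
  eliminate (2,0): mult=3, new row 2: (0, 6, 3, -3); set L[2][0]=3
  eliminate (3,0): mult=4, new row 3: (0, -12, -1, -3); set L[3][0]=4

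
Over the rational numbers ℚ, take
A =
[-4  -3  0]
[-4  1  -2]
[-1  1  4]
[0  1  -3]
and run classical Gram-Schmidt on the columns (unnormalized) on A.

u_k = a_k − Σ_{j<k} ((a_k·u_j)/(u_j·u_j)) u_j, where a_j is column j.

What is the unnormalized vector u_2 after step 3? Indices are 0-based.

Step 1: u_0 = a_0 = (-4, -4, -1, 0).
Step 2: u_1 = a_1 − (7/33)·u_0 = (-71/33, 61/33, 40/33, 1).
Step 3: u_2 = a_2 − (4/33)·u_0 − (-61/347)·u_1 = (37/347, -413/347, 1504/347, -980/347).

u_2 = (37/347, -413/347, 1504/347, -980/347)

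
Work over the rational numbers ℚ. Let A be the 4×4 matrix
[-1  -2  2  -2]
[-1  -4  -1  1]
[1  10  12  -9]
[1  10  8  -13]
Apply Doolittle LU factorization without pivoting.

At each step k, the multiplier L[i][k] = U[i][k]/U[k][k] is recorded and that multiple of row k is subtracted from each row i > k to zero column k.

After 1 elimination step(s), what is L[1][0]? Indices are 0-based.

L[1][0] = 1

[col 0] pivot -1
  R1 -= 1*R0 → (0, -2, -3, 3)  (L[1][0] := 1)
  R2 -= -1*R0 → (0, 8, 14, -11)  (L[2][0] := -1)
  R3 -= -1*R0 → (0, 8, 10, -15)  (L[3][0] := -1)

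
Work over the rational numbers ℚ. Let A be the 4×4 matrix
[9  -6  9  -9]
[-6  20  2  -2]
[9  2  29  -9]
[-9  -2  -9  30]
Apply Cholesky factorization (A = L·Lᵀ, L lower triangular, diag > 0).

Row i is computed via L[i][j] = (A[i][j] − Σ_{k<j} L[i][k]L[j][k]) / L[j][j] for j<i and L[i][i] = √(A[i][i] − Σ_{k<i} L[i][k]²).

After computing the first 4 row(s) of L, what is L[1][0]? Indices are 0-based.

Step 1: L[0][0] = √(9) = 3.
  L[1][0] = (-6) / L[0][0] = -2.
Step 2: L[1][1] = √(16) = 4.
  L[2][0] = (9) / L[0][0] = 3.
  L[2][1] = (8) / L[1][1] = 2.
Step 3: L[2][2] = √(16) = 4.
  L[3][0] = (-9) / L[0][0] = -3.
  L[3][1] = (-8) / L[1][1] = -2.
  L[3][2] = (4) / L[2][2] = 1.
Step 4: L[3][3] = √(16) = 4.

L[1][0] = -2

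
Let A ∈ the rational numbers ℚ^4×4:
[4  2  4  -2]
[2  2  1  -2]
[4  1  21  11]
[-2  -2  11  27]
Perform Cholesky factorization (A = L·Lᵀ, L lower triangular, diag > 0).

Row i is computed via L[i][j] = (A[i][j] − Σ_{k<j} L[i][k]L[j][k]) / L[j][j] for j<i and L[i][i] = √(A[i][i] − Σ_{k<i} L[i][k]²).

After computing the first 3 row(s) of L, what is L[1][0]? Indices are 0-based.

L[1][0] = 1

Step 1: L[0][0] = √(4) = 2.
  L[1][0] = (2) / L[0][0] = 1.
Step 2: L[1][1] = √(1) = 1.
  L[2][0] = (4) / L[0][0] = 2.
  L[2][1] = (-1) / L[1][1] = -1.
Step 3: L[2][2] = √(16) = 4.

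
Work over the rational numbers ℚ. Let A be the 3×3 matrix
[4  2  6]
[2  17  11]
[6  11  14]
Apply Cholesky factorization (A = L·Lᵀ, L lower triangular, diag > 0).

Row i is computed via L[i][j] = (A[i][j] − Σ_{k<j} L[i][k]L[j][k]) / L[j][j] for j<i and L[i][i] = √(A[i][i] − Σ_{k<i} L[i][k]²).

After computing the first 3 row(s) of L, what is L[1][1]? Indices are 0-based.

L[1][1] = 4

Step 1: L[0][0] = √(4) = 2.
  L[1][0] = (2) / L[0][0] = 1.
Step 2: L[1][1] = √(16) = 4.
  L[2][0] = (6) / L[0][0] = 3.
  L[2][1] = (8) / L[1][1] = 2.
Step 3: L[2][2] = √(1) = 1.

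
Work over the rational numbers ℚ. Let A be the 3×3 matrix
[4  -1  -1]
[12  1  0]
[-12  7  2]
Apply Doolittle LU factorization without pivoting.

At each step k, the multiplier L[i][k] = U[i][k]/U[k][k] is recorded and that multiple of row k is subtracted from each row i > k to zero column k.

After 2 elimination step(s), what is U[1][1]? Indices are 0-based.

U[1][1] = 4

[col 0] pivot 4
  R1 -= 3*R0 → (0, 4, 3)  (L[1][0] := 3)
  R2 -= -3*R0 → (0, 4, -1)  (L[2][0] := -3)
[col 1] pivot 4
  R2 -= 1*R1 → (0, 0, -4)  (L[2][1] := 1)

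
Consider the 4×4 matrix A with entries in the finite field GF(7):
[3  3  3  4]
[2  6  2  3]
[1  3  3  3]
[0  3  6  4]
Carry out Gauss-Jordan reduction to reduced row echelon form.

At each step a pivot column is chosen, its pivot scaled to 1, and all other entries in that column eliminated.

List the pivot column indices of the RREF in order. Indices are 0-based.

pivot columns: 0, 1, 2, 3

[1] R0 /= 3  ⇒  (1, 1, 1, 6)
     R1 -= 2·R0  ⇒  (0, 4, 0, 5)
     R2 -= 1·R0  ⇒  (0, 2, 2, 4)
[2] R1 /= 4  ⇒  (0, 1, 0, 3)
     R0 -= 1·R1  ⇒  (1, 0, 1, 3)
     R2 -= 2·R1  ⇒  (0, 0, 2, 5)
     R3 -= 3·R1  ⇒  (0, 0, 6, 2)
[3] R2 /= 2  ⇒  (0, 0, 1, 6)
     R0 -= 1·R2  ⇒  (1, 0, 0, 4)
     R3 -= 6·R2  ⇒  (0, 0, 0, 1)
[4] R3 /= 1  ⇒  (0, 0, 0, 1)
     R0 -= 4·R3  ⇒  (1, 0, 0, 0)
     R1 -= 3·R3  ⇒  (0, 1, 0, 0)
     R2 -= 6·R3  ⇒  (0, 0, 1, 0)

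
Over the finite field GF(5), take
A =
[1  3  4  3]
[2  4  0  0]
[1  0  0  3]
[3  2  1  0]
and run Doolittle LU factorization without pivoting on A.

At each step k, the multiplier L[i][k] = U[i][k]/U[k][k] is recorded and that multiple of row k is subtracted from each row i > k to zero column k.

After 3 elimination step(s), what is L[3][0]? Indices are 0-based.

Step 1: pivot at (0,0) is 1.
  row1 ← row1 − (2)·row0  ⇒  L[1][0]=2, U row1=(0, 3, 2, 4)
  row2 ← row2 − (1)·row0  ⇒  L[2][0]=1, U row2=(0, 2, 1, 0)
  row3 ← row3 − (3)·row0  ⇒  L[3][0]=3, U row3=(0, 3, 4, 1)
Step 2: pivot at (1,1) is 3.
  row2 ← row2 − (4)·row1  ⇒  L[2][1]=4, U row2=(0, 0, 3, 4)
  row3 ← row3 − (1)·row1  ⇒  L[3][1]=1, U row3=(0, 0, 2, 2)
Step 3: pivot at (2,2) is 3.
  row3 ← row3 − (4)·row2  ⇒  L[3][2]=4, U row3=(0, 0, 0, 1)

L[3][0] = 3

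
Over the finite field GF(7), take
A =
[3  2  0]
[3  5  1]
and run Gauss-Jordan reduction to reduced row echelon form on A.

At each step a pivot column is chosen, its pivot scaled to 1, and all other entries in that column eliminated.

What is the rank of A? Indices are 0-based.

rank = 2

step 1: normalize row 0 (÷3) = (1, 3, 0)
  row 1: subtract 3×row0 = (0, 3, 1)
step 2: normalize row 1 (÷3) = (0, 1, 5)
  row 0: subtract 3×row1 = (1, 0, 6)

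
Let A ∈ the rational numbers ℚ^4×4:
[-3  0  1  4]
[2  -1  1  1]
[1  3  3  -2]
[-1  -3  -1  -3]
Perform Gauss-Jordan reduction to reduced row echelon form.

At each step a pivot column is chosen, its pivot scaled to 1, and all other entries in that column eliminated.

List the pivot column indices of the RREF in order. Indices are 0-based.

pivot(0,0)=-3: scale R0 → (1, 0, -1/3, -4/3)
  clear (1,0): R1 −= (2)R0 → (0, -1, 5/3, 11/3)
  clear (2,0): R2 −= (1)R0 → (0, 3, 10/3, -2/3)
  clear (3,0): R3 −= (-1)R0 → (0, -3, -4/3, -13/3)
pivot(1,1)=-1: scale R1 → (0, 1, -5/3, -11/3)
  clear (2,1): R2 −= (3)R1 → (0, 0, 25/3, 31/3)
  clear (3,1): R3 −= (-3)R1 → (0, 0, -19/3, -46/3)
pivot(2,2)=25/3: scale R2 → (0, 0, 1, 31/25)
  clear (0,2): R0 −= (-1/3)R2 → (1, 0, 0, -23/25)
  clear (1,2): R1 −= (-5/3)R2 → (0, 1, 0, -8/5)
  clear (3,2): R3 −= (-19/3)R2 → (0, 0, 0, -187/25)
pivot(3,3)=-187/25: scale R3 → (0, 0, 0, 1)
  clear (0,3): R0 −= (-23/25)R3 → (1, 0, 0, 0)
  clear (1,3): R1 −= (-8/5)R3 → (0, 1, 0, 0)
  clear (2,3): R2 −= (31/25)R3 → (0, 0, 1, 0)

pivot columns: 0, 1, 2, 3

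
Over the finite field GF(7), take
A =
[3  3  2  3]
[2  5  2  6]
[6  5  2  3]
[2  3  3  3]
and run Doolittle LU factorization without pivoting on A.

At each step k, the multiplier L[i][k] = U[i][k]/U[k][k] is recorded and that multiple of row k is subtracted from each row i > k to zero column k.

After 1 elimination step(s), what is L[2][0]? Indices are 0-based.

L[2][0] = 2

k=0: U[0][0]=3
  eliminate (1,0): mult=3, new row 1: (0, 3, 3, 4); set L[1][0]=3
  eliminate (2,0): mult=2, new row 2: (0, 6, 5, 4); set L[2][0]=2
  eliminate (3,0): mult=3, new row 3: (0, 1, 4, 1); set L[3][0]=3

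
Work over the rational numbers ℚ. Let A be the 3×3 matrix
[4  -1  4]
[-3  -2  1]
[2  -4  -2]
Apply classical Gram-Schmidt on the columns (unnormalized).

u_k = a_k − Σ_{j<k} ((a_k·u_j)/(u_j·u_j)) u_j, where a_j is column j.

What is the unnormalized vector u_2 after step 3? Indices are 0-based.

Step 1: u_0 = a_0 = (4, -3, 2).
Step 2: u_1 = a_1 − (-6/29)·u_0 = (-5/29, -76/29, -104/29).
Step 3: u_2 = a_2 − (9/29)·u_0 − (112/573)·u_1 = (1600/573, 1400/573, -1100/573).

u_2 = (1600/573, 1400/573, -1100/573)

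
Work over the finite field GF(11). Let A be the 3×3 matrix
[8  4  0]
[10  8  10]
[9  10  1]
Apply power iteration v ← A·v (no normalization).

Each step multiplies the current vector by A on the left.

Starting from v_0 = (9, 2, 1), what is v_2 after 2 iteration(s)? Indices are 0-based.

v_0 = (9, 2, 1).
v_1 = A·v_0 = (3, 6, 3).
v_2 = A·v_1 = (4, 9, 2).

v_2 = (4, 9, 2)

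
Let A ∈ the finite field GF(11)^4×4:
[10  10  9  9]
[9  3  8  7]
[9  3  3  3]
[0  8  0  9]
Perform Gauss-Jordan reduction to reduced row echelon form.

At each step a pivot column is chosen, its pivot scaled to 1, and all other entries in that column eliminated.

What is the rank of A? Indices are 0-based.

[1] R0 /= 10  ⇒  (1, 1, 2, 2)
     R1 -= 9·R0  ⇒  (0, 5, 1, 0)
     R2 -= 9·R0  ⇒  (0, 5, 7, 7)
[2] R1 /= 5  ⇒  (0, 1, 9, 0)
     R0 -= 1·R1  ⇒  (1, 0, 4, 2)
     R2 -= 5·R1  ⇒  (0, 0, 6, 7)
     R3 -= 8·R1  ⇒  (0, 0, 5, 9)
[3] R2 /= 6  ⇒  (0, 0, 1, 3)
     R0 -= 4·R2  ⇒  (1, 0, 0, 1)
     R1 -= 9·R2  ⇒  (0, 1, 0, 6)
     R3 -= 5·R2  ⇒  (0, 0, 0, 5)
[4] R3 /= 5  ⇒  (0, 0, 0, 1)
     R0 -= 1·R3  ⇒  (1, 0, 0, 0)
     R1 -= 6·R3  ⇒  (0, 1, 0, 0)
     R2 -= 3·R3  ⇒  (0, 0, 1, 0)

rank = 4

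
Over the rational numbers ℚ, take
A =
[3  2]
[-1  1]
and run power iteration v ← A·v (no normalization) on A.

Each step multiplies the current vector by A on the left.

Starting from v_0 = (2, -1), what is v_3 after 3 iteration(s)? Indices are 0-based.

v_0 = (2, -1).
v_1 = A·v_0 = (4, -3).
v_2 = A·v_1 = (6, -7).
v_3 = A·v_2 = (4, -13).

v_3 = (4, -13)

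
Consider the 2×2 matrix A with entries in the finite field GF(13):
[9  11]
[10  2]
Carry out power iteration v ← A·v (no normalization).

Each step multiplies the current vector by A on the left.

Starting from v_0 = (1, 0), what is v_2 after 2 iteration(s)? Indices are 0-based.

v_0 = (1, 0).
v_1 = A·v_0 = (9, 10).
v_2 = A·v_1 = (9, 6).

v_2 = (9, 6)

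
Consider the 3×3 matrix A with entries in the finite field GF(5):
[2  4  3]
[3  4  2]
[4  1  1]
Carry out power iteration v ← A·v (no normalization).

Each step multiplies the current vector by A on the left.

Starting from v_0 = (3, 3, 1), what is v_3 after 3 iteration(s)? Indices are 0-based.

v_3 = (1, 0, 3)

v_0 = (3, 3, 1).
v_1 = A·v_0 = (1, 3, 1).
v_2 = A·v_1 = (2, 2, 3).
v_3 = A·v_2 = (1, 0, 3).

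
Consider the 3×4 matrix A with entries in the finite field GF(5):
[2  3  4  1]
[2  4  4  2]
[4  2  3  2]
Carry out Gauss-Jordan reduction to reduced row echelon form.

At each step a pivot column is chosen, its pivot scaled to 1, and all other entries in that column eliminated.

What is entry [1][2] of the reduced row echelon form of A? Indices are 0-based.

M[1][2] = 0

pivot(0,0)=2: scale R0 → (1, 4, 2, 3)
  clear (1,0): R1 −= (2)R0 → (0, 1, 0, 1)
  clear (2,0): R2 −= (4)R0 → (0, 1, 0, 0)
pivot(1,1)=1: scale R1 → (0, 1, 0, 1)
  clear (0,1): R0 −= (4)R1 → (1, 0, 2, 4)
  clear (2,1): R2 −= (1)R1 → (0, 0, 0, 4)
col 2: no nonzero at/below row 2; advance.
pivot(2,3)=4: scale R2 → (0, 0, 0, 1)
  clear (0,3): R0 −= (4)R2 → (1, 0, 2, 0)
  clear (1,3): R1 −= (1)R2 → (0, 1, 0, 0)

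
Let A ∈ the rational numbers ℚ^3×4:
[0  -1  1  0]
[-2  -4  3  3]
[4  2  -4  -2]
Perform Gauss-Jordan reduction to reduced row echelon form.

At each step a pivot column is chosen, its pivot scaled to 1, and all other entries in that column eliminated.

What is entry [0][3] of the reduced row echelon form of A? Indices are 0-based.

[1] R0 <-> R1
[1] R0 /= -2  ⇒  (1, 2, -3/2, -3/2)
     R2 -= 4·R0  ⇒  (0, -6, 2, 4)
[2] R1 /= -1  ⇒  (0, 1, -1, 0)
     R0 -= 2·R1  ⇒  (1, 0, 1/2, -3/2)
     R2 -= -6·R1  ⇒  (0, 0, -4, 4)
[3] R2 /= -4  ⇒  (0, 0, 1, -1)
     R0 -= 1/2·R2  ⇒  (1, 0, 0, -1)
     R1 -= -1·R2  ⇒  (0, 1, 0, -1)

M[0][3] = -1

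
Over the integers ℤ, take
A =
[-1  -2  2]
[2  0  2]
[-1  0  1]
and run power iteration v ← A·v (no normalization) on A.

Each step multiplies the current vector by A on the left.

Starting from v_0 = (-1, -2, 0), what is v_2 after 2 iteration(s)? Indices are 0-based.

v_0 = (-1, -2, 0).
v_1 = A·v_0 = (5, -2, 1).
v_2 = A·v_1 = (1, 12, -4).

v_2 = (1, 12, -4)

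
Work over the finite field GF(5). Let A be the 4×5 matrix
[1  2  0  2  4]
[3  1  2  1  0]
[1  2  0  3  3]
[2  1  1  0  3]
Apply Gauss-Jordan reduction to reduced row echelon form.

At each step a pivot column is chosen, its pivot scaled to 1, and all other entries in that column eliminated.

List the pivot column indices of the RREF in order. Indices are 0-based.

pivot columns: 0, 1, 2, 3

step 1: normalize row 0 (÷1) = (1, 2, 0, 2, 4)
  row 1: subtract 3×row0 = (0, 0, 2, 0, 3)
  row 2: subtract 1×row0 = (0, 0, 0, 1, 4)
  row 3: subtract 2×row0 = (0, 2, 1, 1, 0)
step 2: exchange rows 1,3
step 2: normalize row 1 (÷2) = (0, 1, 3, 3, 0)
  row 0: subtract 2×row1 = (1, 0, 4, 1, 4)
step 3: exchange rows 2,3
step 3: normalize row 2 (÷2) = (0, 0, 1, 0, 4)
  row 0: subtract 4×row2 = (1, 0, 0, 1, 3)
  row 1: subtract 3×row2 = (0, 1, 0, 3, 3)
step 4: normalize row 3 (÷1) = (0, 0, 0, 1, 4)
  row 0: subtract 1×row3 = (1, 0, 0, 0, 4)
  row 1: subtract 3×row3 = (0, 1, 0, 0, 1)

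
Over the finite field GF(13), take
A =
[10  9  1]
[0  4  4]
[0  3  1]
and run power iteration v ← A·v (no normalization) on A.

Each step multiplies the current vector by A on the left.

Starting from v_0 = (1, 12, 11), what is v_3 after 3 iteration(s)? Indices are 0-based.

v_3 = (2, 6, 2)

v_0 = (1, 12, 11).
v_1 = A·v_0 = (12, 1, 8).
v_2 = A·v_1 = (7, 10, 11).
v_3 = A·v_2 = (2, 6, 2).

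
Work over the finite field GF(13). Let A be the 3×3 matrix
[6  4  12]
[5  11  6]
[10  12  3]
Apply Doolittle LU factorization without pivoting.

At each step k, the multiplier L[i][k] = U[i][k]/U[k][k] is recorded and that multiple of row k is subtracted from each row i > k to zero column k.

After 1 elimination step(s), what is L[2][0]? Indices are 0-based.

L[2][0] = 6

[col 0] pivot 6
  R1 -= 3*R0 → (0, 12, 9)  (L[1][0] := 3)
  R2 -= 6*R0 → (0, 1, 9)  (L[2][0] := 6)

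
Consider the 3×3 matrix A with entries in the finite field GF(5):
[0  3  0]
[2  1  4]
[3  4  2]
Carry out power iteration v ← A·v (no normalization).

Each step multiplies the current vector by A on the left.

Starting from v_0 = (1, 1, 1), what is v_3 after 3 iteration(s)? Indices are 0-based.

v_0 = (1, 1, 1).
v_1 = A·v_0 = (3, 2, 4).
v_2 = A·v_1 = (1, 4, 0).
v_3 = A·v_2 = (2, 1, 4).

v_3 = (2, 1, 4)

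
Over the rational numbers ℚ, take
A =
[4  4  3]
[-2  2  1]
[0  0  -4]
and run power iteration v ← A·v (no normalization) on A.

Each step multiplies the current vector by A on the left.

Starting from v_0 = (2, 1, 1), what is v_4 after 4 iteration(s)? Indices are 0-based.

v_4 = (-448, -512, 256)

v_0 = (2, 1, 1).
v_1 = A·v_0 = (15, -1, -4).
v_2 = A·v_1 = (44, -36, 16).
v_3 = A·v_2 = (80, -144, -64).
v_4 = A·v_3 = (-448, -512, 256).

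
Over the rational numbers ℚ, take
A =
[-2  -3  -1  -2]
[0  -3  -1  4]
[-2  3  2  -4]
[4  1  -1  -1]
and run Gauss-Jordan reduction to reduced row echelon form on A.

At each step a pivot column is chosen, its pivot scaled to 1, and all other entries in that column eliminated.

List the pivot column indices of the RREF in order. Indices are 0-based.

[1] R0 /= -2  ⇒  (1, 3/2, 1/2, 1)
     R2 -= -2·R0  ⇒  (0, 6, 3, -2)
     R3 -= 4·R0  ⇒  (0, -5, -3, -5)
[2] R1 /= -3  ⇒  (0, 1, 1/3, -4/3)
     R0 -= 3/2·R1  ⇒  (1, 0, 0, 3)
     R2 -= 6·R1  ⇒  (0, 0, 1, 6)
     R3 -= -5·R1  ⇒  (0, 0, -4/3, -35/3)
[3] R2 /= 1  ⇒  (0, 0, 1, 6)
     R1 -= 1/3·R2  ⇒  (0, 1, 0, -10/3)
     R3 -= -4/3·R2  ⇒  (0, 0, 0, -11/3)
[4] R3 /= -11/3  ⇒  (0, 0, 0, 1)
     R0 -= 3·R3  ⇒  (1, 0, 0, 0)
     R1 -= -10/3·R3  ⇒  (0, 1, 0, 0)
     R2 -= 6·R3  ⇒  (0, 0, 1, 0)

pivot columns: 0, 1, 2, 3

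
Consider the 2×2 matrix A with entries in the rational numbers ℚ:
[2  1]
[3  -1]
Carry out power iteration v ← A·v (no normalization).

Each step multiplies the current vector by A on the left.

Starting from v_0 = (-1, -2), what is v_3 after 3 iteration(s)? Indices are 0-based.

v_0 = (-1, -2).
v_1 = A·v_0 = (-4, -1).
v_2 = A·v_1 = (-9, -11).
v_3 = A·v_2 = (-29, -16).

v_3 = (-29, -16)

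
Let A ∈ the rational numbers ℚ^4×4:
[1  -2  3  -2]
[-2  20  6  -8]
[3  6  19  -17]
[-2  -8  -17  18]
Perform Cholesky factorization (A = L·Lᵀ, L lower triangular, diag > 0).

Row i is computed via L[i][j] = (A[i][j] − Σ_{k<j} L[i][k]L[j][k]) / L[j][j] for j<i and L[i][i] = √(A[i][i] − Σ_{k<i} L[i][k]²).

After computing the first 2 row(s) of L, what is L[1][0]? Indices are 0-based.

Step 1: L[0][0] = √(1) = 1.
  L[1][0] = (-2) / L[0][0] = -2.
Step 2: L[1][1] = √(16) = 4.

L[1][0] = -2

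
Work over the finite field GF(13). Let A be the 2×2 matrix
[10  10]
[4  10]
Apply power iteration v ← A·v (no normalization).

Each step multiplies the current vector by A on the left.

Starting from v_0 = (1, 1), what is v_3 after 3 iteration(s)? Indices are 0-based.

v_0 = (1, 1).
v_1 = A·v_0 = (7, 1).
v_2 = A·v_1 = (2, 12).
v_3 = A·v_2 = (10, 11).

v_3 = (10, 11)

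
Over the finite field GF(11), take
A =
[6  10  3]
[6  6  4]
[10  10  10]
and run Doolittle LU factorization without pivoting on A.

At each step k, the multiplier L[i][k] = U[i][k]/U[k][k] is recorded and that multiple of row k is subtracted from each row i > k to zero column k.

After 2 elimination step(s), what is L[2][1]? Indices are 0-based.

L[2][1] = 9

k=0: U[0][0]=6
  eliminate (1,0): mult=1, new row 1: (0, 7, 1); set L[1][0]=1
  eliminate (2,0): mult=9, new row 2: (0, 8, 5); set L[2][0]=9
k=1: U[1][1]=7
  eliminate (2,1): mult=9, new row 2: (0, 0, 7); set L[2][1]=9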